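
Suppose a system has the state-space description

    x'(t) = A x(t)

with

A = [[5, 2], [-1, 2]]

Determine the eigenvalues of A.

det(sI - A) = s^2 - (tr A)s + det A, with tr A = 5 + 2 = 7 and det A = 5·2 - 2·(-1) = 10 - (-2) = 12.
So p(s) = det(sI - A) = s^2 - 7s + 12.
Factor s^2 - 7s + 12: two numbers with sum 7 and product 12 are 4 and 3, so s^2 - 7s + 12 = (s - 4)(s - 3).
Hence p(s) = (s - 4) (s - 3), with roots 3, 4.
At least one eigenvalue has non-negative real part, so the system is not asymptotically stable.

3, 4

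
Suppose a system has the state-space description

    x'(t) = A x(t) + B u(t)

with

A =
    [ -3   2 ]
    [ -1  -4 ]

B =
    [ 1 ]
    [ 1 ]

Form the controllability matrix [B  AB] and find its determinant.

AB = [[-1], [-5]]
Controllability matrix C = [B  AB] = [[1, -1], [1, -5]]
det(C) = 1·(-5) - (-1)·1 = -5 - (-1) = -4
Since det(C) ≠ 0, rank(C) = 2 and the system is completely controllable.

-4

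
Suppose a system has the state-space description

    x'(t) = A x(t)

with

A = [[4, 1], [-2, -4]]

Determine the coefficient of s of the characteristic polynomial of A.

0

For a 2×2 matrix, det(sI - A) = s^2 - (tr A)s + det A.
tr A = 0, det A = -14.
So p(s) = s^2 - 14.
The coefficient of s is 0.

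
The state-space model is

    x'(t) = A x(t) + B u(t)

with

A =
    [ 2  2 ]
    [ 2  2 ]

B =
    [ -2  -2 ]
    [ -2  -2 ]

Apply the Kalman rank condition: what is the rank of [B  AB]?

1

AB = [[-8, -8], [-8, -8]]
Controllability matrix C = [B  AB] = [[-2, -2, -8, -8], [-2, -2, -8, -8]]
Every column of C is a scalar multiple of column 1 = [-2, -2] (multipliers 1, 1, 4, 4), so the columns span a one-dimensional space.
C ≠ 0, hence rank(C) = 1.
rank(C) = 1 < n = 2, so the pair (A, B) is not completely controllable.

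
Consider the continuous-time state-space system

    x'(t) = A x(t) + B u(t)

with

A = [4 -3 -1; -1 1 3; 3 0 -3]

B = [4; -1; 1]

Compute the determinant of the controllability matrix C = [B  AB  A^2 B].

AB = [[18], [-2], [9]]
A^2B = [[69], [7], [27]]
Controllability matrix C = [B  AB  A^2B] = [[4, 18, 69], [-1, -2, 7], [1, 9, 27]]
Expanding along the first row, det(C) = 4·((-2)·27 - 7·9) - 18·((-1)·27 - 7·1) + 69·((-1)·9 - (-2)·1) = 4·(-117) - 18·(-34) + 69·(-7) = -339
Since det(C) ≠ 0, rank(C) = 3 and the system is completely controllable.

-339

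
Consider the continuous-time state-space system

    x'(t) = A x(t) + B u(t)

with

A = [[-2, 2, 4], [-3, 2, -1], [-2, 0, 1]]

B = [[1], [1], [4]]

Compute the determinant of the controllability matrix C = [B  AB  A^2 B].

AB = [[16], [-5], [2]]
A^2B = [[-34], [-60], [-30]]
Controllability matrix C = [B  AB  A^2B] = [[1, 16, -34], [1, -5, -60], [4, 2, -30]]
Expanding along the first row, det(C) = 1·((-5)·(-30) - (-60)·2) - 16·(1·(-30) - (-60)·4) + (-34)·(1·2 - (-5)·4) = 1·270 - 16·210 + (-34)·22 = -3838
Since det(C) ≠ 0, rank(C) = 3 and the system is completely controllable.

-3838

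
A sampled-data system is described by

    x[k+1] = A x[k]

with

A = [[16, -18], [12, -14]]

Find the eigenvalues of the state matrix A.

det(zI - A) = z^2 - (tr A)z + det A, with tr A = 16 + (-14) = 2 and det A = 16·(-14) - (-18)·12 = -224 - (-216) = -8.
So p(z) = det(zI - A) = z^2 - 2z - 8.
Factor z^2 - 2z - 8: two numbers with sum 2 and product -8 are 4 and -2, so z^2 - 2z - 8 = (z - 4)(z + 2).
Hence p(z) = (z - 4) (z + 2), with roots -2, 4.

-2, 4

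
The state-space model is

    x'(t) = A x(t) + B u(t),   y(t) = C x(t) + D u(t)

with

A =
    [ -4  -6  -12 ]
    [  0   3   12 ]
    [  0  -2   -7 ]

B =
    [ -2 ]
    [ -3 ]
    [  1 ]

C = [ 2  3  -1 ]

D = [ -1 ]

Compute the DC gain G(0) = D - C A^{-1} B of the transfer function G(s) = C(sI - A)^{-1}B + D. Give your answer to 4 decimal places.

G(0) = C(-A)^{-1}B + D = -C A^{-1} B + D.
det A = -12, so A^{-1} = (1/-12)·adj(A) = [[-1/4, 3/2, 3], [0, -7/3, -4], [0, 2/3, 1]]
A^{-1} B = [-1, 3, -1]^T
C A^{-1} B = 8
G(0) = D - C A^{-1} B = -1 - (8) = -9

-9.0000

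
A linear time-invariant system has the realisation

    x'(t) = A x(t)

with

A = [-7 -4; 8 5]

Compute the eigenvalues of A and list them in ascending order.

-3, 1

det(sI - A) = s^2 - (tr A)s + det A, with tr A = (-7) + 5 = -2 and det A = (-7)·5 - (-4)·8 = -35 - (-32) = -3.
So p(s) = det(sI - A) = s^2 + 2s - 3.
Factor s^2 + 2s - 3: two numbers with sum -2 and product -3 are 1 and -3, so s^2 + 2s - 3 = (s - 1)(s + 3).
Hence p(s) = (s - 1) (s + 3), with roots -3, 1.
At least one eigenvalue has non-negative real part, so the system is not asymptotically stable.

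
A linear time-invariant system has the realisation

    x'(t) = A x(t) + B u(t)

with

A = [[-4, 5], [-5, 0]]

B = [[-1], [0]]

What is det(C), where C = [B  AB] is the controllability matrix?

-5

AB = [[4], [5]]
Controllability matrix C = [B  AB] = [[-1, 4], [0, 5]]
det(C) = (-1)·5 - 4·0 = -5 - 0 = -5
Since det(C) ≠ 0, rank(C) = 2 and the system is completely controllable.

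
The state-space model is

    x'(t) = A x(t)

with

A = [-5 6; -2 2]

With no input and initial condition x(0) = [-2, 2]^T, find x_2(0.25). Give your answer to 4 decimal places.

3.2803

det(sI - A) = s^2 - (tr A)s + det A, with tr A = (-5) + 2 = -3 and det A = (-5)·2 - 6·(-2) = -10 - (-12) = 2.
So p(s) = det(sI - A) = s^2 + 3s + 2.
Factor s^2 + 3s + 2: two numbers with sum -3 and product 2 are -1 and -2, so s^2 + 3s + 2 = (s + 1)(s + 2).
Hence p(s) = (s + 1) (s + 2), with roots -2, -1.
The eigenvalues -2, -1 are distinct and real, so A is diagonalisable and x(t) = e^{At} x(0) = V diag(e^{λ_i t}) V^{-1} x(0), where the columns of V are the eigenvectors.
λ = -2: A - (-2)I = [[-3, 6], [-2, 4]]. Row 1 gives (-3)·v1 + 6·v2 = 0, so take v_1 = [2, 1]^T.
λ = -1: A - (-1)I = [[-4, 6], [-2, 3]]. Row 1 gives (-4)·v1 + 6·v2 = 0, so take v_2 = [-3, -2]^T.
V = [v_1 v_2] = [[2, -3], [1, -2]] has det V = -1, so V^{-1} = adj(V)/det V = [[2, -3], [1, -2]].
Modal coordinates z(0) = V^{-1} x(0): 2·(-2) + (-3)·2 = -10; 1·(-2) + (-2)·2 = -6; so z(0) = [-10, -6]^T.
x_2(t) = Σ_i (v_i)_2 · z_i(0) · e^{λ_i t} (row 2 of V times the modal terms).
x_2(0.25) = 1·(-10)·e^{-2·0.25} + (-2)·(-6)·e^{-1·0.25} = (-10)·0.606531 + 12·0.778801 = 3.2803.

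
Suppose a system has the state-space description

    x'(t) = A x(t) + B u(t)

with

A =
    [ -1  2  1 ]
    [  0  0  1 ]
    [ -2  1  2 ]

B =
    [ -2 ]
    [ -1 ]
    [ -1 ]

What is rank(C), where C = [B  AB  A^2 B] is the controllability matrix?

3

AB = [[-1], [-1], [1]]
A^2B = [[0], [1], [3]]
Controllability matrix C = [B  AB  A^2B] = [[-2, -1, 0], [-1, -1, 1], [-1, 1, 3]]
det(C) = (-2)·((-1)·3 - 1·1) - (-1)·((-1)·3 - 1·(-1)) + 0·((-1)·1 - (-1)·(-1)) = (-2)·(-4) - (-1)·(-2) + 0·(-2) = 6 ≠ 0, so rank(C) = 3.
rank(C) = 3 = n, so the pair (A, B) is completely controllable.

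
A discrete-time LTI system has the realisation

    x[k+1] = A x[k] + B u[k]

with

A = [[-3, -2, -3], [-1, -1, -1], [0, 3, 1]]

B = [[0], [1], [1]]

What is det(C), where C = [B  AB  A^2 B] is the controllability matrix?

17

AB = [[-5], [-2], [4]]
A^2B = [[7], [3], [-2]]
Controllability matrix C = [B  AB  A^2B] = [[0, -5, 7], [1, -2, 3], [1, 4, -2]]
Expanding along the first row, det(C) = 0·((-2)·(-2) - 3·4) - (-5)·(1·(-2) - 3·1) + 7·(1·4 - (-2)·1) = 0·(-8) - (-5)·(-5) + 7·6 = 17
Since det(C) ≠ 0, rank(C) = 3 and the system is completely controllable.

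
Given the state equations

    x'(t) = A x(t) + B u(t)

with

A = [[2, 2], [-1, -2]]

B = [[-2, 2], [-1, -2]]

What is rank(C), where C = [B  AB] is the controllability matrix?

2

AB = [[-6, 0], [4, 2]]
Controllability matrix C = [B  AB] = [[-2, 2, -6, 0], [-1, -2, 4, 2]]
Take the 2×2 submatrix of C formed by columns 1, 2: [[-2, 2], [-1, -2]]. Its determinant is (-2)·(-2) - 2·(-1) = 4 - (-2) = 6 ≠ 0.
So rank(C) ≥ 2; since C has 2 rows, rank(C) = 2.
rank(C) = 2 = n, so the pair (A, B) is completely controllable.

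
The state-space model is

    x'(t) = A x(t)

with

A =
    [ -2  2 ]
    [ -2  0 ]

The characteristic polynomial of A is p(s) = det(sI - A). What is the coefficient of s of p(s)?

For a 2×2 matrix, det(sI - A) = s^2 - (tr A)s + det A.
tr A = -2, det A = 4.
So p(s) = s^2 + 2s + 4.
The coefficient of s is 2.

2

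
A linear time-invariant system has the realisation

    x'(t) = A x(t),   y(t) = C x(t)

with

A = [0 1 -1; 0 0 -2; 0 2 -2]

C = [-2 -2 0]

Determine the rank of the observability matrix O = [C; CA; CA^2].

CA = [[0, -2, 6]]
CA^2 = [[0, 12, -8]]
Observability matrix O = [C; CA; CA^2] = [[-2, -2, 0], [0, -2, 6], [0, 12, -8]]
det(O) = (-2)·((-2)·(-8) - 6·12) - (-2)·(0·(-8) - 6·0) + 0·(0·12 - (-2)·0) = (-2)·(-56) - (-2)·0 + 0·0 = 112 ≠ 0, so rank(O) = 3.
rank(O) = 3 = n, so the pair (A, C) is completely observable.

3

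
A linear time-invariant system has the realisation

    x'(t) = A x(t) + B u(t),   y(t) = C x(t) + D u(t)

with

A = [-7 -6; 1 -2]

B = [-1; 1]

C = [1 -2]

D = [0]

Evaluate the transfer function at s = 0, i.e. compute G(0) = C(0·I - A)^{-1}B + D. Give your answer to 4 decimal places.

-1.0000

G(0) = C(-A)^{-1}B + D = -C A^{-1} B + D.
det A = 20, so A^{-1} = (1/20)·adj(A) = [[-1/10, 3/10], [-1/20, -7/20]]
A^{-1} B = [2/5, -3/10]^T
C A^{-1} B = 1
G(0) = D - C A^{-1} B = 0 - (1) = -1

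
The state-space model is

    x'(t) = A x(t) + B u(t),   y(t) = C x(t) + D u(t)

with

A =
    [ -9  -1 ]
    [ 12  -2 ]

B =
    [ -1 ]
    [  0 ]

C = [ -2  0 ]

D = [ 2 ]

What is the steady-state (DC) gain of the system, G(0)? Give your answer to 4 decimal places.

2.1333

G(0) = C(-A)^{-1}B + D = -C A^{-1} B + D.
det A = 30, so A^{-1} = (1/30)·adj(A) = [[-1/15, 1/30], [-2/5, -3/10]]
A^{-1} B = [1/15, 2/5]^T
C A^{-1} B = -2/15
G(0) = D - C A^{-1} B = 2 - (-2/15) = 32/15 ≈ 2.1333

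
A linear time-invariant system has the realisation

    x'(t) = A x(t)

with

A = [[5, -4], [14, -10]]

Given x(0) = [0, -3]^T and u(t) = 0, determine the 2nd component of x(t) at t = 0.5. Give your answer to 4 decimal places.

det(sI - A) = s^2 - (tr A)s + det A, with tr A = 5 + (-10) = -5 and det A = 5·(-10) - (-4)·14 = -50 - (-56) = 6.
So p(s) = det(sI - A) = s^2 + 5s + 6.
Factor s^2 + 5s + 6: two numbers with sum -5 and product 6 are -2 and -3, so s^2 + 5s + 6 = (s + 2)(s + 3).
Hence p(s) = (s + 2) (s + 3), with roots -3, -2.
The eigenvalues -3, -2 are distinct and real, so A is diagonalisable and x(t) = e^{At} x(0) = V diag(e^{λ_i t}) V^{-1} x(0), where the columns of V are the eigenvectors.
λ = -3: A - (-3)I = [[8, -4], [14, -7]]. Row 1 gives 8·v1 + (-4)·v2 = 0, so take v_1 = [1, 2]^T.
λ = -2: A - (-2)I = [[7, -4], [14, -8]]. Row 1 gives 7·v1 + (-4)·v2 = 0, so take v_2 = [4, 7]^T.
V = [v_1 v_2] = [[1, 4], [2, 7]] has det V = -1, so V^{-1} = adj(V)/det V = [[-7, 4], [2, -1]].
Modal coordinates z(0) = V^{-1} x(0): (-7)·0 + 4·(-3) = -12; 2·0 + (-1)·(-3) = 3; so z(0) = [-12, 3]^T.
x_2(t) = Σ_i (v_i)_2 · z_i(0) · e^{λ_i t} (row 2 of V times the modal terms).
x_2(0.5) = 2·(-12)·e^{-3·0.5} + 7·3·e^{-2·0.5} = (-24)·0.223130 + 21·0.367879 = 2.3703.

2.3703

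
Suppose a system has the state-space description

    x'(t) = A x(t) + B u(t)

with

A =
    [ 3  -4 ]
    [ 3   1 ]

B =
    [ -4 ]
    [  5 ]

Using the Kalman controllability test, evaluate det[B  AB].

188

AB = [[-32], [-7]]
Controllability matrix C = [B  AB] = [[-4, -32], [5, -7]]
det(C) = (-4)·(-7) - (-32)·5 = 28 - (-160) = 188
Since det(C) ≠ 0, rank(C) = 2 and the system is completely controllable.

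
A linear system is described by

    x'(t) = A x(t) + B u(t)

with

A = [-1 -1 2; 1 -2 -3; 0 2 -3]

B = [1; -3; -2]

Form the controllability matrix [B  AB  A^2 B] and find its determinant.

-216

AB = [[-2], [13], [0]]
A^2B = [[-11], [-28], [26]]
Controllability matrix C = [B  AB  A^2B] = [[1, -2, -11], [-3, 13, -28], [-2, 0, 26]]
Expanding along the first row, det(C) = 1·(13·26 - (-28)·0) - (-2)·((-3)·26 - (-28)·(-2)) + (-11)·((-3)·0 - 13·(-2)) = 1·338 - (-2)·(-134) + (-11)·26 = -216
Since det(C) ≠ 0, rank(C) = 3 and the system is completely controllable.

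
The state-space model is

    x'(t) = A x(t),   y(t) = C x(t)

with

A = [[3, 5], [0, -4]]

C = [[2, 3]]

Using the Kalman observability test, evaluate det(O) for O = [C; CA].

-22

CA = [[6, -2]]
Observability matrix O = [C; CA] = [[2, 3], [6, -2]]
det(O) = 2·(-2) - 3·6 = -4 - 18 = -22
Since det(O) ≠ 0, rank(O) = 2 and the system is completely observable.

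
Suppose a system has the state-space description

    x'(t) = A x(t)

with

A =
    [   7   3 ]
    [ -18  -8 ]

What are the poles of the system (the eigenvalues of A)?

det(sI - A) = s^2 - (tr A)s + det A, with tr A = 7 + (-8) = -1 and det A = 7·(-8) - 3·(-18) = -56 - (-54) = -2.
So p(s) = det(sI - A) = s^2 + s - 2.
Factor s^2 + s - 2: two numbers with sum -1 and product -2 are 1 and -2, so s^2 + s - 2 = (s - 1)(s + 2).
Hence p(s) = (s - 1) (s + 2), with roots -2, 1.
At least one eigenvalue has non-negative real part, so the system is not asymptotically stable.

-2, 1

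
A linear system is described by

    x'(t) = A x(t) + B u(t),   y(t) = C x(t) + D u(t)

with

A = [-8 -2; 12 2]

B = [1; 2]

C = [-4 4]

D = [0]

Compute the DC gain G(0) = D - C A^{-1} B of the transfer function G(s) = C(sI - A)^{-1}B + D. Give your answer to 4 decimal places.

G(0) = C(-A)^{-1}B + D = -C A^{-1} B + D.
det A = 8, so A^{-1} = (1/8)·adj(A) = [[1/4, 1/4], [-3/2, -1]]
A^{-1} B = [3/4, -7/2]^T
C A^{-1} B = -17
G(0) = D - C A^{-1} B = 0 - (-17) = 17

17.0000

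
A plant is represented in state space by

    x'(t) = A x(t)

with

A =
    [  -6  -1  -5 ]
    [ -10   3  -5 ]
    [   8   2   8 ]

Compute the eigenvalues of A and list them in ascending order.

-2, 3, 4

det(sI - A) = s^3 - (tr A)s^2 + (M11 + M22 + M33)s - det A, where Mii is the 2×2 principal minor of A obtained by deleting row i and column i.
tr A = (-6) + 3 + 8 = 5; M11 = 3·8 - (-5)·2 = 24 - (-10) = 34; M22 = (-6)·8 - (-5)·8 = -48 - (-40) = -8; M33 = (-6)·3 - (-1)·(-10) = -18 - 10 = -28; sum of minors = -2.
det A = (-6)·(3·8 - (-5)·2) - (-1)·((-10)·8 - (-5)·8) + (-5)·((-10)·2 - 3·8) = (-6)·34 - (-1)·(-40) + (-5)·(-44) = -24.
So p(s) = det(sI - A) = s^3 - 5s^2 - 2s + 24.
Rational-root test: any integer root divides 24. Testing small divisors, s = -2 works: p(-2) = -8 + (-20) + 4 + 24 = 0, so (s + 2) is a factor.
Dividing, p(s) = (s + 2)(s^2 - 7s + 12).
Factor s^2 - 7s + 12: two numbers with sum 7 and product 12 are 4 and 3, so s^2 - 7s + 12 = (s - 4)(s - 3).
Hence p(s) = (s - 4) (s - 3) (s + 2), with roots -2, 3, 4.
At least one eigenvalue has non-negative real part, so the system is not asymptotically stable.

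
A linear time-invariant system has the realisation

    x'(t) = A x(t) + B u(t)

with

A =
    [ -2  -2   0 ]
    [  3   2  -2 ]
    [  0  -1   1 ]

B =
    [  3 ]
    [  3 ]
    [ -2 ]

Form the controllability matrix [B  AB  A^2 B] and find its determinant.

AB = [[-12], [19], [-5]]
A^2B = [[-14], [12], [-24]]
Controllability matrix C = [B  AB  A^2B] = [[3, -12, -14], [3, 19, 12], [-2, -5, -24]]
Expanding along the first row, det(C) = 3·(19·(-24) - 12·(-5)) - (-12)·(3·(-24) - 12·(-2)) + (-14)·(3·(-5) - 19·(-2)) = 3·(-396) - (-12)·(-48) + (-14)·23 = -2086
Since det(C) ≠ 0, rank(C) = 3 and the system is completely controllable.

-2086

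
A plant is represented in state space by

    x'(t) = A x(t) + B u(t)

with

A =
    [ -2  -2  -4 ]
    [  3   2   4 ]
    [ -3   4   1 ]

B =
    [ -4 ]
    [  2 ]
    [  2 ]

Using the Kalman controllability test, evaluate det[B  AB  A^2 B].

AB = [[-4], [0], [22]]
A^2B = [[-80], [76], [34]]
Controllability matrix C = [B  AB  A^2B] = [[-4, -4, -80], [2, 0, 76], [2, 22, 34]]
Expanding along the first row, det(C) = (-4)·(0·34 - 76·22) - (-4)·(2·34 - 76·2) + (-80)·(2·22 - 0·2) = (-4)·(-1672) - (-4)·(-84) + (-80)·44 = 2832
Since det(C) ≠ 0, rank(C) = 3 and the system is completely controllable.

2832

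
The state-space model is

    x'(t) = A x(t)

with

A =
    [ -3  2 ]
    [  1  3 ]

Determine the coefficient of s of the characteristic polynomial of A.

0

For a 2×2 matrix, det(sI - A) = s^2 - (tr A)s + det A.
tr A = 0, det A = -11.
So p(s) = s^2 - 11.
The coefficient of s is 0.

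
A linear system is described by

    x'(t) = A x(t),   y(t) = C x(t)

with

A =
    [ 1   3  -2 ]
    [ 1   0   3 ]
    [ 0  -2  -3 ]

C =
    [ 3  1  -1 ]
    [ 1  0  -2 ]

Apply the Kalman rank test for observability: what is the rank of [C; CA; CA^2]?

3

CA = [[4, 11, 0], [1, 7, 4]]
CA^2 = [[15, 12, 25], [8, -5, 7]]
Observability matrix O = [C; CA; CA^2] = [[3, 1, -1], [1, 0, -2], [4, 11, 0], [1, 7, 4], [15, 12, 25], [8, -5, 7]]
Take the 3×3 submatrix of O formed by rows 1, 2, 3: [[3, 1, -1], [1, 0, -2], [4, 11, 0]]. Its determinant is 3·(0·0 - (-2)·11) - 1·(1·0 - (-2)·4) + (-1)·(1·11 - 0·4) = 3·22 - 1·8 + (-1)·11 = 47 ≠ 0.
So rank(O) ≥ 3; since O has 3 columns, rank(O) = 3.
rank(O) = 3 = n, so the pair (A, C) is completely observable.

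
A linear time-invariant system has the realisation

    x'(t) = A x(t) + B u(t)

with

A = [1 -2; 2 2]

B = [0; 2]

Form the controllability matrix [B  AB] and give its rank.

2

AB = [[-4], [4]]
Controllability matrix C = [B  AB] = [[0, -4], [2, 4]]
det(C) = 0·4 - (-4)·2 = 0 - (-8) = 8 ≠ 0, so rank(C) = 2.
rank(C) = 2 = n, so the pair (A, B) is completely controllable.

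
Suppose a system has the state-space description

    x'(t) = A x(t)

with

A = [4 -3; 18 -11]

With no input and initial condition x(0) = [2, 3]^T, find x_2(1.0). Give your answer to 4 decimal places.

det(sI - A) = s^2 - (tr A)s + det A, with tr A = 4 + (-11) = -7 and det A = 4·(-11) - (-3)·18 = -44 - (-54) = 10.
So p(s) = det(sI - A) = s^2 + 7s + 10.
Factor s^2 + 7s + 10: two numbers with sum -7 and product 10 are -2 and -5, so s^2 + 7s + 10 = (s + 2)(s + 5).
Hence p(s) = (s + 2) (s + 5), with roots -5, -2.
The eigenvalues -5, -2 are distinct and real, so A is diagonalisable and x(t) = e^{At} x(0) = V diag(e^{λ_i t}) V^{-1} x(0), where the columns of V are the eigenvectors.
λ = -5: A - (-5)I = [[9, -3], [18, -6]]. Row 1 gives 9·v1 + (-3)·v2 = 0, so take v_1 = [-1, -3]^T.
λ = -2: A - (-2)I = [[6, -3], [18, -9]]. Row 1 gives 6·v1 + (-3)·v2 = 0, so take v_2 = [1, 2]^T.
V = [v_1 v_2] = [[-1, 1], [-3, 2]] has det V = 1, so V^{-1} = adj(V)/det V = [[2, -1], [3, -1]].
Modal coordinates z(0) = V^{-1} x(0): 2·2 + (-1)·3 = 1; 3·2 + (-1)·3 = 3; so z(0) = [1, 3]^T.
x_2(t) = Σ_i (v_i)_2 · z_i(0) · e^{λ_i t} (row 2 of V times the modal terms).
x_2(1.0) = (-3)·1·e^{-5·1.0} + 2·3·e^{-2·1.0} = (-3)·0.006738 + 6·0.135335 = 0.7918.

0.7918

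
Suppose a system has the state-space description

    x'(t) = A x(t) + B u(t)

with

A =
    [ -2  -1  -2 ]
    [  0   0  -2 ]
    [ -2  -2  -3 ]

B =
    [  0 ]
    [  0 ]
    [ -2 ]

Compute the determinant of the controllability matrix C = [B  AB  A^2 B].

-96

AB = [[4], [4], [6]]
A^2B = [[-24], [-12], [-34]]
Controllability matrix C = [B  AB  A^2B] = [[0, 4, -24], [0, 4, -12], [-2, 6, -34]]
Expanding along the first row, det(C) = 0·(4·(-34) - (-12)·6) - 4·(0·(-34) - (-12)·(-2)) + (-24)·(0·6 - 4·(-2)) = 0·(-64) - 4·(-24) + (-24)·8 = -96
Since det(C) ≠ 0, rank(C) = 3 and the system is completely controllable.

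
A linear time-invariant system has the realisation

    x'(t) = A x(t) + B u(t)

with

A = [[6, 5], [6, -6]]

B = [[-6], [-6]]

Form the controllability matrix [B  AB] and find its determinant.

AB = [[-66], [0]]
Controllability matrix C = [B  AB] = [[-6, -66], [-6, 0]]
det(C) = (-6)·0 - (-66)·(-6) = 0 - 396 = -396
Since det(C) ≠ 0, rank(C) = 2 and the system is completely controllable.

-396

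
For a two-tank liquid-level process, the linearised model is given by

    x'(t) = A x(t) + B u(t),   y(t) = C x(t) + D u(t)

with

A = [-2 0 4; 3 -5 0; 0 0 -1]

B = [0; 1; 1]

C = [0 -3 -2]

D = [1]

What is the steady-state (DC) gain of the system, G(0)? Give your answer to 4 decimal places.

G(0) = C(-A)^{-1}B + D = -C A^{-1} B + D.
det A = -10, so A^{-1} = (1/-10)·adj(A) = [[-1/2, 0, -2], [-3/10, -1/5, -6/5], [0, 0, -1]]
A^{-1} B = [-2, -7/5, -1]^T
C A^{-1} B = 31/5
G(0) = D - C A^{-1} B = 1 - (31/5) = -26/5 ≈ -5.2000

-5.2000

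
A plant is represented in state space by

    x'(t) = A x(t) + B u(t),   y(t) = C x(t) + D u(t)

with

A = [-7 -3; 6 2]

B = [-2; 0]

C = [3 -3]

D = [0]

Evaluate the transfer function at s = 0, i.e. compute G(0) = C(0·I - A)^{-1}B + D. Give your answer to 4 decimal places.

12.0000

G(0) = C(-A)^{-1}B + D = -C A^{-1} B + D.
det A = 4, so A^{-1} = (1/4)·adj(A) = [[1/2, 3/4], [-3/2, -7/4]]
A^{-1} B = [-1, 3]^T
C A^{-1} B = -12
G(0) = D - C A^{-1} B = 0 - (-12) = 12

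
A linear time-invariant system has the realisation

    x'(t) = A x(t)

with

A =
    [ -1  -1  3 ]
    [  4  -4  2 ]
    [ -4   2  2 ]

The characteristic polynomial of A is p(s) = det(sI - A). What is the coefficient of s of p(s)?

Expand det(sI - A) for the 3×3 matrix.
p(s) = s^3 + 3s^2 + 6s - 4.
(Check: constant term = det(-A) = (-1)^3 det A = -4; coefficient of s^2 = -tr A = 3.)
The coefficient of s is 6.

6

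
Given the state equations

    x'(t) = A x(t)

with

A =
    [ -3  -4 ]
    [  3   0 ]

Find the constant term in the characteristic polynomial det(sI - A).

For a 2×2 matrix, det(sI - A) = s^2 - (tr A)s + det A.
tr A = -3, det A = 12.
So p(s) = s^2 + 3s + 12.
The constant term is 12.

12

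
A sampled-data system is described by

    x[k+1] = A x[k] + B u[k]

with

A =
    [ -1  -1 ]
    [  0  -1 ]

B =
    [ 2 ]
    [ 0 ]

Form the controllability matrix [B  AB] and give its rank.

AB = [[-2], [0]]
Controllability matrix C = [B  AB] = [[2, -2], [0, 0]]
Every column of C is a scalar multiple of column 1 = [2, 0] (multipliers 1, -1), so the columns span a one-dimensional space.
C ≠ 0, hence rank(C) = 1.
rank(C) = 1 < n = 2, so the pair (A, B) is not completely controllable.

1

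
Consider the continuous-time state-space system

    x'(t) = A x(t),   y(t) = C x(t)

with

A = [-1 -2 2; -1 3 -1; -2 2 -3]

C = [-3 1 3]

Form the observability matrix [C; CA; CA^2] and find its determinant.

-3566

CA = [[-4, 15, -16]]
CA^2 = [[21, 21, 25]]
Observability matrix O = [C; CA; CA^2] = [[-3, 1, 3], [-4, 15, -16], [21, 21, 25]]
Expanding along the first row, det(O) = (-3)·(15·25 - (-16)·21) - 1·((-4)·25 - (-16)·21) + 3·((-4)·21 - 15·21) = (-3)·711 - 1·236 + 3·(-399) = -3566
Since det(O) ≠ 0, rank(O) = 3 and the system is completely observable.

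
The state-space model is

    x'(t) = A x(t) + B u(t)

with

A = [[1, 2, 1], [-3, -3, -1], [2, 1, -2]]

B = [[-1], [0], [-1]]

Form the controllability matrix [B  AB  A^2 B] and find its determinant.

12

AB = [[-2], [4], [0]]
A^2B = [[6], [-6], [0]]
Controllability matrix C = [B  AB  A^2B] = [[-1, -2, 6], [0, 4, -6], [-1, 0, 0]]
Expanding along the first row, det(C) = (-1)·(4·0 - (-6)·0) - (-2)·(0·0 - (-6)·(-1)) + 6·(0·0 - 4·(-1)) = (-1)·0 - (-2)·(-6) + 6·4 = 12
Since det(C) ≠ 0, rank(C) = 3 and the system is completely controllable.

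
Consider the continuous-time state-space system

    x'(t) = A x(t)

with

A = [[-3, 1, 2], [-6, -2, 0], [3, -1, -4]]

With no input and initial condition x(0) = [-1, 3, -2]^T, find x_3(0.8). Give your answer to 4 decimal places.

-0.7486

det(sI - A) = s^3 - (tr A)s^2 + (M11 + M22 + M33)s - det A, where Mii is the 2×2 principal minor of A obtained by deleting row i and column i.
tr A = (-3) + (-2) + (-4) = -9; M11 = (-2)·(-4) - 0·(-1) = 8 - 0 = 8; M22 = (-3)·(-4) - 2·3 = 12 - 6 = 6; M33 = (-3)·(-2) - 1·(-6) = 6 - (-6) = 12; sum of minors = 26.
det A = (-3)·((-2)·(-4) - 0·(-1)) - 1·((-6)·(-4) - 0·3) + 2·((-6)·(-1) - (-2)·3) = (-3)·8 - 1·24 + 2·12 = -24.
So p(s) = det(sI - A) = s^3 + 9s^2 + 26s + 24.
Rational-root test: any integer root divides 24. Testing small divisors, s = -2 works: p(-2) = -8 + 36 + (-52) + 24 = 0, so (s + 2) is a factor.
Dividing, p(s) = (s + 2)(s^2 + 7s + 12).
Factor s^2 + 7s + 12: two numbers with sum -7 and product 12 are -3 and -4, so s^2 + 7s + 12 = (s + 3)(s + 4).
Hence p(s) = (s + 2) (s + 3) (s + 4), with roots -4, -3, -2.
The eigenvalues -4, -3, -2 are distinct and real, so A is diagonalisable and x(t) = e^{At} x(0) = V diag(e^{λ_i t}) V^{-1} x(0), where the columns of V are the eigenvectors.
λ = -4: A - (-4)I = [[1, 1, 2], [-6, 2, 0], [3, -1, 0]]. v must be orthogonal to every row; (row 1) × (row 2) = [-4, -12, 8], so take v_1 = [-1, -3, 2]^T.
λ = -3: A - (-3)I = [[0, 1, 2], [-6, 1, 0], [3, -1, -1]]. v must be orthogonal to every row; (row 1) × (row 2) = [-2, -12, 6], so take v_2 = [1, 6, -3]^T.
λ = -2: A - (-2)I = [[-1, 1, 2], [-6, 0, 0], [3, -1, -2]]. v must be orthogonal to every row; (row 1) × (row 2) = [0, -12, 6], so take v_3 = [0, -2, 1]^T.
V = [v_1 v_2 v_3] = [[-1, 1, 0], [-3, 6, -2], [2, -3, 1]] has det V = -1, so V^{-1} = adj(V)/det V = [[0, 1, 2], [1, 1, 2], [3, 1, 3]].
Modal coordinates z(0) = V^{-1} x(0): 0·(-1) + 1·3 + 2·(-2) = -1; 1·(-1) + 1·3 + 2·(-2) = -2; 3·(-1) + 1·3 + 3·(-2) = -6; so z(0) = [-1, -2, -6]^T.
x_3(t) = Σ_i (v_i)_3 · z_i(0) · e^{λ_i t} (row 3 of V times the modal terms).
x_3(0.8) = 2·(-1)·e^{-4·0.8} + (-3)·(-2)·e^{-3·0.8} + 1·(-6)·e^{-2·0.8} = (-2)·0.040762 + 6·0.090718 + (-6)·0.201897 = -0.7486.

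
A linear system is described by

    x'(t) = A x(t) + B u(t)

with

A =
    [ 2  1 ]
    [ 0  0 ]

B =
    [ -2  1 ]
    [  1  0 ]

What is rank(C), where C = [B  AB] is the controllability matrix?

2

AB = [[-3, 2], [0, 0]]
Controllability matrix C = [B  AB] = [[-2, 1, -3, 2], [1, 0, 0, 0]]
Take the 2×2 submatrix of C formed by columns 1, 2: [[-2, 1], [1, 0]]. Its determinant is (-2)·0 - 1·1 = 0 - 1 = -1 ≠ 0.
So rank(C) ≥ 2; since C has 2 rows, rank(C) = 2.
rank(C) = 2 = n, so the pair (A, B) is completely controllable.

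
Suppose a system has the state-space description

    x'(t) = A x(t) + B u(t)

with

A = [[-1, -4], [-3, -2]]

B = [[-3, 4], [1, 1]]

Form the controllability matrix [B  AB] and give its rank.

AB = [[-1, -8], [7, -14]]
Controllability matrix C = [B  AB] = [[-3, 4, -1, -8], [1, 1, 7, -14]]
Take the 2×2 submatrix of C formed by columns 1, 2: [[-3, 4], [1, 1]]. Its determinant is (-3)·1 - 4·1 = -3 - 4 = -7 ≠ 0.
So rank(C) ≥ 2; since C has 2 rows, rank(C) = 2.
rank(C) = 2 = n, so the pair (A, B) is completely controllable.

2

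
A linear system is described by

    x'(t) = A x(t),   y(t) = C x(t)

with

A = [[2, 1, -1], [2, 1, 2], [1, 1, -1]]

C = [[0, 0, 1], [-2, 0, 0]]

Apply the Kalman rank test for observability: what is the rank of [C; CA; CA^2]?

CA = [[1, 1, -1], [-4, -2, 2]]
CA^2 = [[3, 1, 2], [-10, -4, -2]]
Observability matrix O = [C; CA; CA^2] = [[0, 0, 1], [-2, 0, 0], [1, 1, -1], [-4, -2, 2], [3, 1, 2], [-10, -4, -2]]
Take the 3×3 submatrix of O formed by rows 1, 2, 3: [[0, 0, 1], [-2, 0, 0], [1, 1, -1]]. Its determinant is 0·(0·(-1) - 0·1) - 0·((-2)·(-1) - 0·1) + 1·((-2)·1 - 0·1) = 0·0 - 0·2 + 1·(-2) = -2 ≠ 0.
So rank(O) ≥ 3; since O has 3 columns, rank(O) = 3.
rank(O) = 3 = n, so the pair (A, C) is completely observable.

3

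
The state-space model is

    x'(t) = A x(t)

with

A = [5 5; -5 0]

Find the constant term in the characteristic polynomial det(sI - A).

For a 2×2 matrix, det(sI - A) = s^2 - (tr A)s + det A.
tr A = 5, det A = 25.
So p(s) = s^2 - 5s + 25.
The constant term is 25.

25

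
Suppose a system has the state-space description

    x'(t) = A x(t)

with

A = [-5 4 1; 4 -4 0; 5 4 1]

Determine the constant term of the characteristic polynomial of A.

-40

Expand det(sI - A) for the 3×3 matrix.
p(s) = s^3 + 8s^2 - 10s - 40.
(Check: constant term = det(-A) = (-1)^3 det A = -40; coefficient of s^2 = -tr A = 8.)
The constant term is -40.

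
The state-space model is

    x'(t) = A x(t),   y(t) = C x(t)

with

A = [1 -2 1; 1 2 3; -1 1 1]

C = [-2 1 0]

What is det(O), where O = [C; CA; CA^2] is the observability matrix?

CA = [[-1, 6, 1]]
CA^2 = [[4, 15, 18]]
Observability matrix O = [C; CA; CA^2] = [[-2, 1, 0], [-1, 6, 1], [4, 15, 18]]
Expanding along the first row, det(O) = (-2)·(6·18 - 1·15) - 1·((-1)·18 - 1·4) + 0·((-1)·15 - 6·4) = (-2)·93 - 1·(-22) + 0·(-39) = -164
Since det(O) ≠ 0, rank(O) = 3 and the system is completely observable.

-164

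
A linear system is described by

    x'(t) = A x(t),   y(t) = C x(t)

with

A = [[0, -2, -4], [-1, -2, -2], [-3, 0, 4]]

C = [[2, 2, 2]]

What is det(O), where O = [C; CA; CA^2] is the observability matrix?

-96

CA = [[-8, -8, -4]]
CA^2 = [[20, 32, 32]]
Observability matrix O = [C; CA; CA^2] = [[2, 2, 2], [-8, -8, -4], [20, 32, 32]]
Expanding along the first row, det(O) = 2·((-8)·32 - (-4)·32) - 2·((-8)·32 - (-4)·20) + 2·((-8)·32 - (-8)·20) = 2·(-128) - 2·(-176) + 2·(-96) = -96
Since det(O) ≠ 0, rank(O) = 3 and the system is completely observable.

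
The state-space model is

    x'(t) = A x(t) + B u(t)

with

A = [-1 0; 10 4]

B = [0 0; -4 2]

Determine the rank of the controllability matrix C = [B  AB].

AB = [[0, 0], [-16, 8]]
Controllability matrix C = [B  AB] = [[0, 0, 0, 0], [-4, 2, -16, 8]]
Every column of C is a scalar multiple of column 1 = [0, -4] (multipliers 1, -1/2, 4, -2), so the columns span a one-dimensional space.
C ≠ 0, hence rank(C) = 1.
rank(C) = 1 < n = 2, so the pair (A, B) is not completely controllable.

1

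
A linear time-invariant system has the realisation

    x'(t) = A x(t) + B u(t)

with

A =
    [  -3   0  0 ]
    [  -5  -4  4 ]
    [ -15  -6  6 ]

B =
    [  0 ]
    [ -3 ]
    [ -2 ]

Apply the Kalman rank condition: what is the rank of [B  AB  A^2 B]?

AB = [[0], [4], [6]]
A^2B = [[0], [8], [12]]
Controllability matrix C = [B  AB  A^2B] = [[0, 0, 0], [-3, 4, 8], [-2, 6, 12]]
Row 1 of C is identically zero, so rank(C) ≤ 2.
The 2×2 minor from rows 2, 3, columns 1, 2 is (-3)·6 - 4·(-2) = -18 - (-8) = -10 ≠ 0, so rank(C) = 2.
rank(C) = 2 < n = 3, so the pair (A, B) is not completely controllable.

2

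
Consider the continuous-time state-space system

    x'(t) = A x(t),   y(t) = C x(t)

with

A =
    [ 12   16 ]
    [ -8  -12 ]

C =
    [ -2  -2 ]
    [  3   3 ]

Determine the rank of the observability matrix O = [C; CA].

CA = [[-8, -8], [12, 12]]
Observability matrix O = [C; CA] = [[-2, -2], [3, 3], [-8, -8], [12, 12]]
Every row of O is a scalar multiple of row 1 = [-2, -2] (multipliers 1, -3/2, 4, -6), so the rows span a one-dimensional space.
O ≠ 0, hence rank(O) = 1.
rank(O) = 1 < n = 2, so the pair (A, C) is not completely observable.

1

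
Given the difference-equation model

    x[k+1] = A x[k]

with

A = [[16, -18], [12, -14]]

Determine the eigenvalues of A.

-2, 4

det(zI - A) = z^2 - (tr A)z + det A, with tr A = 16 + (-14) = 2 and det A = 16·(-14) - (-18)·12 = -224 - (-216) = -8.
So p(z) = det(zI - A) = z^2 - 2z - 8.
Factor z^2 - 2z - 8: two numbers with sum 2 and product -8 are 4 and -2, so z^2 - 2z - 8 = (z - 4)(z + 2).
Hence p(z) = (z - 4) (z + 2), with roots -2, 4.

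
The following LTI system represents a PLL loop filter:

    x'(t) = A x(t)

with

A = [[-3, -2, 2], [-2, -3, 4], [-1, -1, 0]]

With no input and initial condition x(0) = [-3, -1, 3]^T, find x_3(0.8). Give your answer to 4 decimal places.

det(sI - A) = s^3 - (tr A)s^2 + (M11 + M22 + M33)s - det A, where Mii is the 2×2 principal minor of A obtained by deleting row i and column i.
tr A = (-3) + (-3) + 0 = -6; M11 = (-3)·0 - 4·(-1) = 0 - (-4) = 4; M22 = (-3)·0 - 2·(-1) = 0 - (-2) = 2; M33 = (-3)·(-3) - (-2)·(-2) = 9 - 4 = 5; sum of minors = 11.
det A = (-3)·((-3)·0 - 4·(-1)) - (-2)·((-2)·0 - 4·(-1)) + 2·((-2)·(-1) - (-3)·(-1)) = (-3)·4 - (-2)·4 + 2·(-1) = -6.
So p(s) = det(sI - A) = s^3 + 6s^2 + 11s + 6.
Rational-root test: any integer root divides 6. Testing small divisors, s = -1 works: p(-1) = -1 + 6 + (-11) + 6 = 0, so (s + 1) is a factor.
Dividing, p(s) = (s + 1)(s^2 + 5s + 6).
Factor s^2 + 5s + 6: two numbers with sum -5 and product 6 are -2 and -3, so s^2 + 5s + 6 = (s + 2)(s + 3).
Hence p(s) = (s + 1) (s + 2) (s + 3), with roots -3, -2, -1.
The eigenvalues -3, -2, -1 are distinct and real, so A is diagonalisable and x(t) = e^{At} x(0) = V diag(e^{λ_i t}) V^{-1} x(0), where the columns of V are the eigenvectors.
λ = -3: A - (-3)I = [[0, -2, 2], [-2, 0, 4], [-1, -1, 3]]. v must be orthogonal to every row; (row 1) × (row 2) = [-8, -4, -4], so take v_1 = [-2, -1, -1]^T.
λ = -2: A - (-2)I = [[-1, -2, 2], [-2, -1, 4], [-1, -1, 2]]. v must be orthogonal to every row; (row 1) × (row 2) = [-6, 0, -3], so take v_2 = [2, 0, 1]^T.
λ = -1: A - (-1)I = [[-2, -2, 2], [-2, -2, 4], [-1, -1, 1]]. v must be orthogonal to every row; (row 1) × (row 2) = [-4, 4, 0], so take v_3 = [1, -1, 0]^T.
V = [v_1 v_2 v_3] = [[-2, 2, 1], [-1, 0, -1], [-1, 1, 0]] has det V = -1, so V^{-1} = adj(V)/det V = [[-1, -1, 2], [-1, -1, 3], [1, 0, -2]].
Modal coordinates z(0) = V^{-1} x(0): (-1)·(-3) + (-1)·(-1) + 2·3 = 10; (-1)·(-3) + (-1)·(-1) + 3·3 = 13; 1·(-3) + 0·(-1) + (-2)·3 = -9; so z(0) = [10, 13, -9]^T.
x_3(t) = Σ_i (v_i)_3 · z_i(0) · e^{λ_i t} (row 3 of V times the modal terms).
x_3(0.8) = (-1)·10·e^{-3·0.8} + 1·13·e^{-2·0.8} + 0·(-9)·e^{-1·0.8} = (-10)·0.090718 + 13·0.201897 + 0·0.449329 = 1.7175.

1.7175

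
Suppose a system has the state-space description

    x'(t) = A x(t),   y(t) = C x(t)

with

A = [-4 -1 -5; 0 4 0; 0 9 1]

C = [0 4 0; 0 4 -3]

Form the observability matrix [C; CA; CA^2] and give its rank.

CA = [[0, 16, 0], [0, -11, -3]]
CA^2 = [[0, 64, 0], [0, -71, -3]]
Observability matrix O = [C; CA; CA^2] = [[0, 4, 0], [0, 4, -3], [0, 16, 0], [0, -11, -3], [0, 64, 0], [0, -71, -3]]
Column 1 of O is identically zero, so rank(O) ≤ 2.
The 2×2 minor from rows 1, 2, columns 2, 3 is 4·(-3) - 0·4 = -12 - 0 = -12 ≠ 0, so rank(O) = 2.
rank(O) = 2 < n = 3, so the pair (A, C) is not completely observable.

2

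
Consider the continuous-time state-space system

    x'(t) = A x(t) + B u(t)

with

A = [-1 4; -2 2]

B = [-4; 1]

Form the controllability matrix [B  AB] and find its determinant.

-48

AB = [[8], [10]]
Controllability matrix C = [B  AB] = [[-4, 8], [1, 10]]
det(C) = (-4)·10 - 8·1 = -40 - 8 = -48
Since det(C) ≠ 0, rank(C) = 2 and the system is completely controllable.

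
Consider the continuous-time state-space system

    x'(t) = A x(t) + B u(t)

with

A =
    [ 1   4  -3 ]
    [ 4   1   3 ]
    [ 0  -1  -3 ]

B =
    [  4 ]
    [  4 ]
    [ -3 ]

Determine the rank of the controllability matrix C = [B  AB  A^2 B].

3

AB = [[29], [11], [5]]
A^2B = [[58], [142], [-26]]
Controllability matrix C = [B  AB  A^2B] = [[4, 29, 58], [4, 11, 142], [-3, 5, -26]]
det(C) = 4·(11·(-26) - 142·5) - 29·(4·(-26) - 142·(-3)) + 58·(4·5 - 11·(-3)) = 4·(-996) - 29·322 + 58·53 = -10248 ≠ 0, so rank(C) = 3.
rank(C) = 3 = n, so the pair (A, B) is completely controllable.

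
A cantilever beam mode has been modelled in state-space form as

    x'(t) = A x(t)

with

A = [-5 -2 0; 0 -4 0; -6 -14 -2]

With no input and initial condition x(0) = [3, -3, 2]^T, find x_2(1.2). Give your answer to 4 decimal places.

det(sI - A) = s^3 - (tr A)s^2 + (M11 + M22 + M33)s - det A, where Mii is the 2×2 principal minor of A obtained by deleting row i and column i.
tr A = (-5) + (-4) + (-2) = -11; M11 = (-4)·(-2) - 0·(-14) = 8 - 0 = 8; M22 = (-5)·(-2) - 0·(-6) = 10 - 0 = 10; M33 = (-5)·(-4) - (-2)·0 = 20 - 0 = 20; sum of minors = 38.
det A = (-5)·((-4)·(-2) - 0·(-14)) - (-2)·(0·(-2) - 0·(-6)) + 0·(0·(-14) - (-4)·(-6)) = (-5)·8 - (-2)·0 + 0·(-24) = -40.
So p(s) = det(sI - A) = s^3 + 11s^2 + 38s + 40.
Rational-root test: any integer root divides 40. Testing small divisors, s = -2 works: p(-2) = -8 + 44 + (-76) + 40 = 0, so (s + 2) is a factor.
Dividing, p(s) = (s + 2)(s^2 + 9s + 20).
Factor s^2 + 9s + 20: two numbers with sum -9 and product 20 are -4 and -5, so s^2 + 9s + 20 = (s + 4)(s + 5).
Hence p(s) = (s + 2) (s + 4) (s + 5), with roots -5, -4, -2.
The eigenvalues -5, -4, -2 are distinct and real, so A is diagonalisable and x(t) = e^{At} x(0) = V diag(e^{λ_i t}) V^{-1} x(0), where the columns of V are the eigenvectors.
λ = -5: A - (-5)I = [[0, -2, 0], [0, 1, 0], [-6, -14, 3]]. v must be orthogonal to every row; (row 1) × (row 3) = [-6, 0, -12], so take v_1 = [1, 0, 2]^T.
λ = -4: A - (-4)I = [[-1, -2, 0], [0, 0, 0], [-6, -14, 2]]. v must be orthogonal to every row; (row 1) × (row 3) = [-4, 2, 2], so take v_2 = [-2, 1, 1]^T.
λ = -2: A - (-2)I = [[-3, -2, 0], [0, -2, 0], [-6, -14, 0]]. v must be orthogonal to every row; (row 1) × (row 2) = [0, 0, 6], so take v_3 = [0, 0, 1]^T.
V = [v_1 v_2 v_3] = [[1, -2, 0], [0, 1, 0], [2, 1, 1]] has det V = 1, so V^{-1} = adj(V)/det V = [[1, 2, 0], [0, 1, 0], [-2, -5, 1]].
Modal coordinates z(0) = V^{-1} x(0): 1·3 + 2·(-3) + 0·2 = -3; 0·3 + 1·(-3) + 0·2 = -3; (-2)·3 + (-5)·(-3) + 1·2 = 11; so z(0) = [-3, -3, 11]^T.
x_2(t) = Σ_i (v_i)_2 · z_i(0) · e^{λ_i t} (row 2 of V times the modal terms).
x_2(1.2) = 0·(-3)·e^{-5·1.2} + 1·(-3)·e^{-4·1.2} + 0·11·e^{-2·1.2} = 0·0.002479 + (-3)·0.008230 + 0·0.090718 = -0.0247.

-0.0247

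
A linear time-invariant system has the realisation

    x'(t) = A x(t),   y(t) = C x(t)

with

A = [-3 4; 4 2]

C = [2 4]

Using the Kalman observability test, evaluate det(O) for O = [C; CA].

CA = [[10, 16]]
Observability matrix O = [C; CA] = [[2, 4], [10, 16]]
det(O) = 2·16 - 4·10 = 32 - 40 = -8
Since det(O) ≠ 0, rank(O) = 2 and the system is completely observable.

-8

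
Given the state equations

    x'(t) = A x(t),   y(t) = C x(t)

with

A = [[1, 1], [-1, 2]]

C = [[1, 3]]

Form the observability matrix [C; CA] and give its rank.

2

CA = [[-2, 7]]
Observability matrix O = [C; CA] = [[1, 3], [-2, 7]]
det(O) = 1·7 - 3·(-2) = 7 - (-6) = 13 ≠ 0, so rank(O) = 2.
rank(O) = 2 = n, so the pair (A, C) is completely observable.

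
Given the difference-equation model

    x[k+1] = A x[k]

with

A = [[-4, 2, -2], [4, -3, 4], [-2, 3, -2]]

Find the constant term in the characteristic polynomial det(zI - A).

Expand det(zI - A) for the 3×3 matrix.
p(z) = z^3 + 9z^2 + 2z - 12.
(Check: constant term = det(-A) = (-1)^3 det A = -12; coefficient of z^2 = -tr A = 9.)
The constant term is -12.

-12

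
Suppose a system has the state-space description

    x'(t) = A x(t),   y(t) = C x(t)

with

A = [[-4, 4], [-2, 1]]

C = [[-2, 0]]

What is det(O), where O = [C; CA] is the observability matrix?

16

CA = [[8, -8]]
Observability matrix O = [C; CA] = [[-2, 0], [8, -8]]
det(O) = (-2)·(-8) - 0·8 = 16 - 0 = 16
Since det(O) ≠ 0, rank(O) = 2 and the system is completely observable.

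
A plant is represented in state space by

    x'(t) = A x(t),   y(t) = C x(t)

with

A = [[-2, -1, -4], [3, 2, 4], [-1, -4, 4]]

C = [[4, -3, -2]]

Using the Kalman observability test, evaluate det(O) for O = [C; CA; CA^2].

38086

CA = [[-15, -2, -36]]
CA^2 = [[60, 155, -92]]
Observability matrix O = [C; CA; CA^2] = [[4, -3, -2], [-15, -2, -36], [60, 155, -92]]
Expanding along the first row, det(O) = 4·((-2)·(-92) - (-36)·155) - (-3)·((-15)·(-92) - (-36)·60) + (-2)·((-15)·155 - (-2)·60) = 4·5764 - (-3)·3540 + (-2)·(-2205) = 38086
Since det(O) ≠ 0, rank(O) = 3 and the system is completely observable.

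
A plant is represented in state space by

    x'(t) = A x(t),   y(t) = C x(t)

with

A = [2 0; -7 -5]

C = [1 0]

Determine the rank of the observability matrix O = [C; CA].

CA = [[2, 0]]
Observability matrix O = [C; CA] = [[1, 0], [2, 0]]
Every row of O is a scalar multiple of row 1 = [1, 0] (multipliers 1, 2), so the rows span a one-dimensional space.
O ≠ 0, hence rank(O) = 1.
rank(O) = 1 < n = 2, so the pair (A, C) is not completely observable.

1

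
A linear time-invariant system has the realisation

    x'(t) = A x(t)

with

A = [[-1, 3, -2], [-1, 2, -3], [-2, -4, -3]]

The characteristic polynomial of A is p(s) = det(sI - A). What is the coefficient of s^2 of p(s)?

2

Expand det(sI - A) for the 3×3 matrix.
p(s) = s^3 + 2s^2 - 18s - 11.
(Check: constant term = det(-A) = (-1)^3 det A = -11; coefficient of s^2 = -tr A = 2.)
The coefficient of s^2 is 2.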